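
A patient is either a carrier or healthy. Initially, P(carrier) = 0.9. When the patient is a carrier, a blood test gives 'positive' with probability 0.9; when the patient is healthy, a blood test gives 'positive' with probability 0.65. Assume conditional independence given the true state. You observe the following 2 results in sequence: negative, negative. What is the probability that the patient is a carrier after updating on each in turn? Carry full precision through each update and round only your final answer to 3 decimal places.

0.424

After 'negative': P(carrier) = 0.1·0.9000 / (0.1·0.9000 + 0.35·0.1000) ≈ 0.7200
After 'negative': P(carrier) = 0.1·0.7200 / (0.1·0.7200 + 0.35·0.2800) ≈ 0.4235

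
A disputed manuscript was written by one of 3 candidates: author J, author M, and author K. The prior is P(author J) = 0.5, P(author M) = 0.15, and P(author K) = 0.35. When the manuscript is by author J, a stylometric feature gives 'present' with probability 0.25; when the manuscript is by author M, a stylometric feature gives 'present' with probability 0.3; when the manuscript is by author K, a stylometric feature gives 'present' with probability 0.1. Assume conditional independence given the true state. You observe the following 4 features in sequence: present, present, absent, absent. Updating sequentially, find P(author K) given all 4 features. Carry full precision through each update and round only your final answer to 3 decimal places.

0.105

Apply Bayes' rule sequentially, carrying P(author K) forward.
After 'present': normaliser = 0.25·0.5000 + 0.3·0.1500 + 0.1·0.3500; P(author J) ≈ 0.6098, P(author M) ≈ 0.2195, P(author K) ≈ 0.1707
After 'present': normaliser = 0.25·0.6098 + 0.3·0.2195 + 0.1·0.1707; P(author J) ≈ 0.6477, P(author M) ≈ 0.2798, P(author K) ≈ 0.0725
After 'absent': normaliser = 0.75·0.6477 + 0.7·0.2798 + 0.9·0.0725; P(author J) ≈ 0.6504, P(author M) ≈ 0.2622, P(author K) ≈ 0.0874
After 'absent': normaliser = 0.75·0.6504 + 0.7·0.2622 + 0.9·0.0874; P(author J) ≈ 0.6504, P(author M) ≈ 0.2447, P(author K) ≈ 0.1049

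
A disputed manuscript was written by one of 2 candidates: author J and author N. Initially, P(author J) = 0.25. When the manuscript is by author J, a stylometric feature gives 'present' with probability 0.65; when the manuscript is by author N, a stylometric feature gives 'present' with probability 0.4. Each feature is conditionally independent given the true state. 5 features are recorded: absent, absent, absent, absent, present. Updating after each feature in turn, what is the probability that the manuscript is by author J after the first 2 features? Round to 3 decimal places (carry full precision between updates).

0.102

After 'absent': P(author J) = 0.35·0.2500 / (0.35·0.2500 + 0.6·0.7500) ≈ 0.1628
After 'absent': P(author J) = 0.35·0.1628 / (0.35·0.1628 + 0.6·0.8372) ≈ 0.1019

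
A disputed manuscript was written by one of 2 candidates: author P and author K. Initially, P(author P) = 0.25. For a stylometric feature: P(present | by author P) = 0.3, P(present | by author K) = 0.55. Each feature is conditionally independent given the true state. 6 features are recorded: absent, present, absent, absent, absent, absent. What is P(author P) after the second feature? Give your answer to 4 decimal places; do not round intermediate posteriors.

Apply Bayes' rule sequentially, carrying P(author P) forward.
After 'absent': P(author P) = 0.7·0.2500 / (0.7·0.2500 + 0.45·0.7500) ≈ 0.3415
After 'present': P(author P) = 0.3·0.3415 / (0.3·0.3415 + 0.55·0.6585) ≈ 0.2205

0.2205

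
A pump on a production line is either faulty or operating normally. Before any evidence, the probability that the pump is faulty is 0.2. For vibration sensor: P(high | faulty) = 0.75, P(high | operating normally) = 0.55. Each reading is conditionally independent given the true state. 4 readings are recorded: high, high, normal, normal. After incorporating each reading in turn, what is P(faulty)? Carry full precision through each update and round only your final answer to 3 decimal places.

After 'high': P(faulty) = 0.75·0.2000 / (0.75·0.2000 + 0.55·0.8000) ≈ 0.2542
After 'high': P(faulty) = 0.75·0.2542 / (0.75·0.2542 + 0.55·0.7458) ≈ 0.3173
After 'normal': P(faulty) = 0.25·0.3173 / (0.25·0.3173 + 0.45·0.6827) ≈ 0.2053
After 'normal': P(faulty) = 0.25·0.2053 / (0.25·0.2053 + 0.45·0.7947) ≈ 0.1255

0.125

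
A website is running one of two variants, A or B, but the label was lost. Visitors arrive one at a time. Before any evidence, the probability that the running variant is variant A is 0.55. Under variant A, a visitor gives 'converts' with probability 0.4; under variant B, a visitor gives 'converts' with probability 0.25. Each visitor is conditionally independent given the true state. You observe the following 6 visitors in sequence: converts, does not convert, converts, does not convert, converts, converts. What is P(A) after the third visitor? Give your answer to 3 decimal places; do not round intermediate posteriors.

Each posterior becomes the prior for the next update.
After 'converts': P(A) = 0.4·0.5500 / (0.4·0.5500 + 0.25·0.4500) ≈ 0.6617
After 'does not convert': P(A) = 0.6·0.6617 / (0.6·0.6617 + 0.75·0.3383) ≈ 0.6101
After 'converts': P(A) = 0.4·0.6101 / (0.4·0.6101 + 0.25·0.3899) ≈ 0.7145

0.715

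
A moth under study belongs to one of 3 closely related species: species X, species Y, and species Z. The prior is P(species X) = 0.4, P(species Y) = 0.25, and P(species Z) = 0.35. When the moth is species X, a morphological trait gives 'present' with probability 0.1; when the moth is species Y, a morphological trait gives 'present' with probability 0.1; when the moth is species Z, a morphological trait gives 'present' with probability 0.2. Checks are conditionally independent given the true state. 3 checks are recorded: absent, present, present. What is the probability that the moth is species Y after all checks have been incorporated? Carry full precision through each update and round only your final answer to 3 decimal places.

0.132

After 'absent': normaliser = 0.9·0.4000 + 0.9·0.2500 + 0.8·0.3500; P(species X) ≈ 0.4162, P(species Y) ≈ 0.2601, P(species Z) ≈ 0.3237
After 'present': normaliser = 0.1·0.4162 + 0.1·0.2601 + 0.2·0.3237; P(species X) ≈ 0.3144, P(species Y) ≈ 0.1965, P(species Z) ≈ 0.4891
After 'present': normaliser = 0.1·0.3144 + 0.1·0.1965 + 0.2·0.4891; P(species X) ≈ 0.2111, P(species Y) ≈ 0.1320, P(species Z) ≈ 0.6569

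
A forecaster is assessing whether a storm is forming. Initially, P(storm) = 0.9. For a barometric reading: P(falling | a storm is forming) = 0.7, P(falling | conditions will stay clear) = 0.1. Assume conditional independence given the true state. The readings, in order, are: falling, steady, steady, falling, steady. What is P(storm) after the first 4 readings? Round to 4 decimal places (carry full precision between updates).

Apply Bayes' rule sequentially, carrying P(storm) forward.
After 'falling': P(storm) = 0.7·0.9000 / (0.7·0.9000 + 0.1·0.1000) ≈ 0.9844
After 'steady': P(storm) = 0.3·0.9844 / (0.3·0.9844 + 0.9·0.0156) ≈ 0.9545
After 'steady': P(storm) = 0.3·0.9545 / (0.3·0.9545 + 0.9·0.0455) ≈ 0.8750
After 'falling': P(storm) = 0.7·0.8750 / (0.7·0.8750 + 0.1·0.1250) ≈ 0.9800

0.9800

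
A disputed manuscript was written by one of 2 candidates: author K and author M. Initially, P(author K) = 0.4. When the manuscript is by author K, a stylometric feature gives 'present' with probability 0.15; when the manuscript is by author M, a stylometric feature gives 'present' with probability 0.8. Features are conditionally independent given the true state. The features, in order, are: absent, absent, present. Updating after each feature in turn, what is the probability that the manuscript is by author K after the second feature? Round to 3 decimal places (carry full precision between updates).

0.923

Each posterior becomes the prior for the next update.
After 'absent': P(author K) = 0.85·0.4000 / (0.85·0.4000 + 0.2·0.6000) ≈ 0.7391
After 'absent': P(author K) = 0.85·0.7391 / (0.85·0.7391 + 0.2·0.2609) ≈ 0.9233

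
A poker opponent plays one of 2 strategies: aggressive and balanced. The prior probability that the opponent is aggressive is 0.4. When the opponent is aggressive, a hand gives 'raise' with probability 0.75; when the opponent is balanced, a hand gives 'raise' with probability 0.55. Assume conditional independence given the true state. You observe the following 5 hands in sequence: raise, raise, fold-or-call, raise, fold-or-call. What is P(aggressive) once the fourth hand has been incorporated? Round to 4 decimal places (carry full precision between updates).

0.4843

Apply Bayes' rule sequentially, carrying P(aggressive) forward.
After 'raise': P(aggressive) = 0.75·0.4000 / (0.75·0.4000 + 0.55·0.6000) ≈ 0.4762
After 'raise': P(aggressive) = 0.75·0.4762 / (0.75·0.4762 + 0.55·0.5238) ≈ 0.5535
After 'fold-or-call': P(aggressive) = 0.25·0.5535 / (0.25·0.5535 + 0.45·0.4465) ≈ 0.4078
After 'raise': P(aggressive) = 0.75·0.4078 / (0.75·0.4078 + 0.55·0.5922) ≈ 0.4843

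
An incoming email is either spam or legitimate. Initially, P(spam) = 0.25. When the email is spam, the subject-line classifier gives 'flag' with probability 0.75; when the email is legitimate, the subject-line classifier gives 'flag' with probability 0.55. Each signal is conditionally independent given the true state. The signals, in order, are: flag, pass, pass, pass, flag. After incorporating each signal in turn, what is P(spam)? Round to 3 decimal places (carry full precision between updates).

After 'flag': P(spam) = 0.75·0.2500 / (0.75·0.2500 + 0.55·0.7500) ≈ 0.3125
After 'pass': P(spam) = 0.25·0.3125 / (0.25·0.3125 + 0.45·0.6875) ≈ 0.2016
After 'pass': P(spam) = 0.25·0.2016 / (0.25·0.2016 + 0.45·0.7984) ≈ 0.1230
After 'pass': P(spam) = 0.25·0.1230 / (0.25·0.1230 + 0.45·0.8770) ≈ 0.0723
After 'flag': P(spam) = 0.75·0.0723 / (0.75·0.0723 + 0.55·0.9277) ≈ 0.0961

0.096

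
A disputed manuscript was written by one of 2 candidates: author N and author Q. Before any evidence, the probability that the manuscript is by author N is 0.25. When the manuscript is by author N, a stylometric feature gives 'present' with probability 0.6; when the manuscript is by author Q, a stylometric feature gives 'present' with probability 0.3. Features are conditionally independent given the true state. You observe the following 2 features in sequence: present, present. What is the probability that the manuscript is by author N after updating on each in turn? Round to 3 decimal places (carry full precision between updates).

0.571

Each posterior becomes the prior for the next update.
After 'present': P(author N) = 0.6·0.2500 / (0.6·0.2500 + 0.3·0.7500) ≈ 0.4000
After 'present': P(author N) = 0.6·0.4000 / (0.6·0.4000 + 0.3·0.6000) ≈ 0.5714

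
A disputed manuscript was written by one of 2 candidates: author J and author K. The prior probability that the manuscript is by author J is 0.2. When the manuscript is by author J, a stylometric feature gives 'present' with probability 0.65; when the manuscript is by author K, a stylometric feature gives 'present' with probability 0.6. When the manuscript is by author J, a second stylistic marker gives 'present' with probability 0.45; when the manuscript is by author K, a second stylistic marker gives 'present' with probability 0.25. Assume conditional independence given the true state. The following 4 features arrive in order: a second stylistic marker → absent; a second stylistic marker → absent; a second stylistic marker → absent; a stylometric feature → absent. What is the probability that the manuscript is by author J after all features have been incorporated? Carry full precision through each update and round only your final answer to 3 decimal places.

Each posterior becomes the prior for the next update.
After a second stylistic marker='absent': P(author J) = 0.55·0.2000 / (0.55·0.2000 + 0.75·0.8000) ≈ 0.1549
After a second stylistic marker='absent': P(author J) = 0.55·0.1549 / (0.55·0.1549 + 0.75·0.8451) ≈ 0.1185
After a second stylistic marker='absent': P(author J) = 0.55·0.1185 / (0.55·0.1185 + 0.75·0.8815) ≈ 0.0897
After a stylometric feature='absent': P(author J) = 0.35·0.0897 / (0.35·0.0897 + 0.4·0.9103) ≈ 0.0794

0.079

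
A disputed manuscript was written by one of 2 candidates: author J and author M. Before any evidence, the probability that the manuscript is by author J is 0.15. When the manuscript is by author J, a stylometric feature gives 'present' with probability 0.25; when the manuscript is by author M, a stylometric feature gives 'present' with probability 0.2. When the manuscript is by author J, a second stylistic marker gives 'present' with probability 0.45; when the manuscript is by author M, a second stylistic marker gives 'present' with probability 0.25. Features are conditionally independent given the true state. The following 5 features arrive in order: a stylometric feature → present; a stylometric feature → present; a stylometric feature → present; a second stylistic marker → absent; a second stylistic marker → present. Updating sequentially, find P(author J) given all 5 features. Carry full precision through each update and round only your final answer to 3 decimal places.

0.313

Each posterior becomes the prior for the next update.
After a stylometric feature='present': P(author J) = 0.25·0.1500 / (0.25·0.1500 + 0.2·0.8500) ≈ 0.1807
After a stylometric feature='present': P(author J) = 0.25·0.1807 / (0.25·0.1807 + 0.2·0.8193) ≈ 0.2161
After a stylometric feature='present': P(author J) = 0.25·0.2161 / (0.25·0.2161 + 0.2·0.7839) ≈ 0.2563
After a second stylistic marker='absent': P(author J) = 0.55·0.2563 / (0.55·0.2563 + 0.75·0.7437) ≈ 0.2018
After a second stylistic marker='present': P(author J) = 0.45·0.2018 / (0.45·0.2018 + 0.25·0.7982) ≈ 0.3127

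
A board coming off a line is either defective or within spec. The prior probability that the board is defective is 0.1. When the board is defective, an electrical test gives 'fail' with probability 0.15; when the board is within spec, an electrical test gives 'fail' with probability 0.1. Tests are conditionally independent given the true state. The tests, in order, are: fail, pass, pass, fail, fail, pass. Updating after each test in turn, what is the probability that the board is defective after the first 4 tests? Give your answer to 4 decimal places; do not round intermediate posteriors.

After 'fail': P(defective) = 0.15·0.1000 / (0.15·0.1000 + 0.1·0.9000) ≈ 0.1429
After 'pass': P(defective) = 0.85·0.1429 / (0.85·0.1429 + 0.9·0.8571) ≈ 0.1360
After 'pass': P(defective) = 0.85·0.1360 / (0.85·0.1360 + 0.9·0.8640) ≈ 0.1294
After 'fail': P(defective) = 0.15·0.1294 / (0.15·0.1294 + 0.1·0.8706) ≈ 0.1823

0.1823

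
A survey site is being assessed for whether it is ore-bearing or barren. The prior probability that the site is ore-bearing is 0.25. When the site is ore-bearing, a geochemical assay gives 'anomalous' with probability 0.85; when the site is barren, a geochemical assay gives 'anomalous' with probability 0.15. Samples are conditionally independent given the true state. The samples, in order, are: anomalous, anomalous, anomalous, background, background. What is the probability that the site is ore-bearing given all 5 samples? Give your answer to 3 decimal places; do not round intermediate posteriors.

0.654

After 'anomalous': P(ore) = 0.85·0.2500 / (0.85·0.2500 + 0.15·0.7500) ≈ 0.6538
After 'anomalous': P(ore) = 0.85·0.6538 / (0.85·0.6538 + 0.15·0.3462) ≈ 0.9146
After 'anomalous': P(ore) = 0.85·0.9146 / (0.85·0.9146 + 0.15·0.0854) ≈ 0.9838
After 'background': P(ore) = 0.15·0.9838 / (0.15·0.9838 + 0.85·0.0162) ≈ 0.9146
After 'background': P(ore) = 0.15·0.9146 / (0.15·0.9146 + 0.85·0.0854) ≈ 0.6538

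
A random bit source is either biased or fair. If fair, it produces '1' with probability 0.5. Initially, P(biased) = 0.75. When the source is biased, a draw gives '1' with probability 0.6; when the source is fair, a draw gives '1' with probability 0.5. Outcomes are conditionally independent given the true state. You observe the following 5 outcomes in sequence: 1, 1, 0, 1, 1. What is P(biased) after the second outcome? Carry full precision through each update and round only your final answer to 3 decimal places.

0.812

After '1': P(biased) = 0.6·0.7500 / (0.6·0.7500 + 0.5·0.2500) ≈ 0.7826
After '1': P(biased) = 0.6·0.7826 / (0.6·0.7826 + 0.5·0.2174) ≈ 0.8120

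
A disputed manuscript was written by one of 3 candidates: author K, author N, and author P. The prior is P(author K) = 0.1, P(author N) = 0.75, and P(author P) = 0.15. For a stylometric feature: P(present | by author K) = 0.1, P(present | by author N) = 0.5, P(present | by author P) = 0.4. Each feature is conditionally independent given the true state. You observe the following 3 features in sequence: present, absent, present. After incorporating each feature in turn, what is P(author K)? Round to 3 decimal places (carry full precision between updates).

0.008

After 'present': normaliser = 0.1·0.1000 + 0.5·0.7500 + 0.4·0.1500; P(author K) ≈ 0.0225, P(author N) ≈ 0.8427, P(author P) ≈ 0.1348
After 'absent': normaliser = 0.9·0.0225 + 0.5·0.8427 + 0.6·0.1348; P(author K) ≈ 0.0387, P(author N) ≈ 0.8065, P(author P) ≈ 0.1548
After 'present': normaliser = 0.1·0.0387 + 0.5·0.8065 + 0.4·0.1548; P(author K) ≈ 0.0083, P(author N) ≈ 0.8597, P(author P) ≈ 0.1320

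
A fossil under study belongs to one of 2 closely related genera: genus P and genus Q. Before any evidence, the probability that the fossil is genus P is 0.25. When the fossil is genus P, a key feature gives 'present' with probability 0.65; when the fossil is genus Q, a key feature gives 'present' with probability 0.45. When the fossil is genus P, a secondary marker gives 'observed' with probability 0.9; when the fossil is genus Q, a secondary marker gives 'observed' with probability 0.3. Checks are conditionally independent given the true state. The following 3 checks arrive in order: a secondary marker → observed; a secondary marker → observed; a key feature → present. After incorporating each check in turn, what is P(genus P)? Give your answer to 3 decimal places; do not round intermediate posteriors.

After a secondary marker='observed': P(genus P) = 0.9·0.2500 / (0.9·0.2500 + 0.3·0.7500) ≈ 0.5000
After a secondary marker='observed': P(genus P) = 0.9·0.5000 / (0.9·0.5000 + 0.3·0.5000) ≈ 0.7500
After a key feature='present': P(genus P) = 0.65·0.7500 / (0.65·0.7500 + 0.45·0.2500) ≈ 0.8125

0.813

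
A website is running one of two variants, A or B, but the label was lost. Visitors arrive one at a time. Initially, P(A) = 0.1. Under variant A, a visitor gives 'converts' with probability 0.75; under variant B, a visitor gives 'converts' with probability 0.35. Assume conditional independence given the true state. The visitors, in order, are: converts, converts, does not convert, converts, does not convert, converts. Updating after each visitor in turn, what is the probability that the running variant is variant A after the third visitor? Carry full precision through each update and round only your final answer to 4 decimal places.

0.1640

After 'converts': P(A) = 0.75·0.1000 / (0.75·0.1000 + 0.35·0.9000) ≈ 0.1923
After 'converts': P(A) = 0.75·0.1923 / (0.75·0.1923 + 0.35·0.8077) ≈ 0.3378
After 'does not convert': P(A) = 0.25·0.3378 / (0.25·0.3378 + 0.65·0.6622) ≈ 0.1640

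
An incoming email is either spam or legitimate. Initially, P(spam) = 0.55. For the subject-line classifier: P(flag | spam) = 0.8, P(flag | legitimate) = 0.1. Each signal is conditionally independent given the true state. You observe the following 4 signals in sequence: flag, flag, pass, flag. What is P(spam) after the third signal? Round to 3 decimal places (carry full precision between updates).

Each posterior becomes the prior for the next update.
After 'flag': P(spam) = 0.8·0.5500 / (0.8·0.5500 + 0.1·0.4500) ≈ 0.9072
After 'flag': P(spam) = 0.8·0.9072 / (0.8·0.9072 + 0.1·0.0928) ≈ 0.9874
After 'pass': P(spam) = 0.2·0.9874 / (0.2·0.9874 + 0.9·0.0126) ≈ 0.9456

0.946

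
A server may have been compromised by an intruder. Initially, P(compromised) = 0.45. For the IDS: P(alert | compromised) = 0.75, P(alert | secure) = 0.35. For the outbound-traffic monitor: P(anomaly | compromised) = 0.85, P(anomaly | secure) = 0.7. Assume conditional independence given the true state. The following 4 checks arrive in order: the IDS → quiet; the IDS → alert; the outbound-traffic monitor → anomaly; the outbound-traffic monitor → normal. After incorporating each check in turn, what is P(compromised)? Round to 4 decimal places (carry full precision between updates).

Each posterior becomes the prior for the next update.
After the IDS='quiet': P(compromised) = 0.25·0.4500 / (0.25·0.4500 + 0.65·0.5500) ≈ 0.2394
After the IDS='alert': P(compromised) = 0.75·0.2394 / (0.75·0.2394 + 0.35·0.7606) ≈ 0.4027
After the outbound-traffic monitor='anomaly': P(compromised) = 0.85·0.4027 / (0.85·0.4027 + 0.7·0.5973) ≈ 0.4502
After the outbound-traffic monitor='normal': P(compromised) = 0.15·0.4502 / (0.15·0.4502 + 0.3·0.5498) ≈ 0.2905

0.2905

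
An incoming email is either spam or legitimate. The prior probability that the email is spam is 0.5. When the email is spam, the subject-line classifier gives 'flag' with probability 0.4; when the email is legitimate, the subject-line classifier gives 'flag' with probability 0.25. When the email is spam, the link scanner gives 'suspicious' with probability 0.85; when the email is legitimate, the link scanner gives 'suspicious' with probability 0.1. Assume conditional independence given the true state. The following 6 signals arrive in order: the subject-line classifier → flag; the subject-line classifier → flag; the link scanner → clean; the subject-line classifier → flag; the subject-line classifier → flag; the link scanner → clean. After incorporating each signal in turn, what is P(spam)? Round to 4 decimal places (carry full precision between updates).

Apply Bayes' rule sequentially, carrying P(spam) forward.
After the subject-line classifier='flag': P(spam) = 0.4·0.5000 / (0.4·0.5000 + 0.25·0.5000) ≈ 0.6154
After the subject-line classifier='flag': P(spam) = 0.4·0.6154 / (0.4·0.6154 + 0.25·0.3846) ≈ 0.7191
After the link scanner='clean': P(spam) = 0.15·0.7191 / (0.15·0.7191 + 0.9·0.2809) ≈ 0.2991
After the subject-line classifier='flag': P(spam) = 0.4·0.2991 / (0.4·0.2991 + 0.25·0.7009) ≈ 0.4057
After the subject-line classifier='flag': P(spam) = 0.4·0.4057 / (0.4·0.4057 + 0.25·0.5943) ≈ 0.5220
After the link scanner='clean': P(spam) = 0.15·0.5220 / (0.15·0.5220 + 0.9·0.4780) ≈ 0.1540

0.1540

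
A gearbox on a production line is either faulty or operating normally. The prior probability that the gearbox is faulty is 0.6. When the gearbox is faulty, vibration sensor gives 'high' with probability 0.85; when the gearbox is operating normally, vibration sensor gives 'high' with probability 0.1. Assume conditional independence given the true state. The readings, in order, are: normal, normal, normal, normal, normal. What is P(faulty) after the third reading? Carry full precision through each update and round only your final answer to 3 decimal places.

0.007

Each posterior becomes the prior for the next update.
After 'normal': P(faulty) = 0.15·0.6000 / (0.15·0.6000 + 0.9·0.4000) ≈ 0.2000
After 'normal': P(faulty) = 0.15·0.2000 / (0.15·0.2000 + 0.9·0.8000) ≈ 0.0400
After 'normal': P(faulty) = 0.15·0.0400 / (0.15·0.0400 + 0.9·0.9600) ≈ 0.0069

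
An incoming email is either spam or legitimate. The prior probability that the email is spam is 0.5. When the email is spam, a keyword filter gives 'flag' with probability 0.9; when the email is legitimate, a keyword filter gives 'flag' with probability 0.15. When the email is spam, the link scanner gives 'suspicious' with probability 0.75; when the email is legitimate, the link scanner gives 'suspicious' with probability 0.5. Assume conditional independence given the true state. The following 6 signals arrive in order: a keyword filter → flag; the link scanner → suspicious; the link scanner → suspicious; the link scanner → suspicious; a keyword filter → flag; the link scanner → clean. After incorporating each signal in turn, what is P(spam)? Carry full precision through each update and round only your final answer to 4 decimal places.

0.9838

Apply Bayes' rule sequentially, carrying P(spam) forward.
After a keyword filter='flag': P(spam) = 0.9·0.5000 / (0.9·0.5000 + 0.15·0.5000) ≈ 0.8571
After the link scanner='suspicious': P(spam) = 0.75·0.8571 / (0.75·0.8571 + 0.5·0.1429) ≈ 0.9000
After the link scanner='suspicious': P(spam) = 0.75·0.9000 / (0.75·0.9000 + 0.5·0.1000) ≈ 0.9310
After the link scanner='suspicious': P(spam) = 0.75·0.9310 / (0.75·0.9310 + 0.5·0.0690) ≈ 0.9529
After a keyword filter='flag': P(spam) = 0.9·0.9529 / (0.9·0.9529 + 0.15·0.0471) ≈ 0.9918
After the link scanner='clean': P(spam) = 0.25·0.9918 / (0.25·0.9918 + 0.5·0.0082) ≈ 0.9838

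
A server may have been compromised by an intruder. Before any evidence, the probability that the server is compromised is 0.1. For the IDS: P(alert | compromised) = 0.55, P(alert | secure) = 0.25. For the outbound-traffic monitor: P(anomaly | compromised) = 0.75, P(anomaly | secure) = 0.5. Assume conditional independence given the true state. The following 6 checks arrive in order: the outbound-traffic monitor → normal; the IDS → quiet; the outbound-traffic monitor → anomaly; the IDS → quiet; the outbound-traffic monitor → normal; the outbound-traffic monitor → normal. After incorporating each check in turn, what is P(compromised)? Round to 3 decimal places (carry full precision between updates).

After the outbound-traffic monitor='normal': P(compromised) = 0.25·0.1000 / (0.25·0.1000 + 0.5·0.9000) ≈ 0.0526
After the IDS='quiet': P(compromised) = 0.45·0.0526 / (0.45·0.0526 + 0.75·0.9474) ≈ 0.0323
After the outbound-traffic monitor='anomaly': P(compromised) = 0.75·0.0323 / (0.75·0.0323 + 0.5·0.9677) ≈ 0.0476
After the IDS='quiet': P(compromised) = 0.45·0.0476 / (0.45·0.0476 + 0.75·0.9524) ≈ 0.0291
After the outbound-traffic monitor='normal': P(compromised) = 0.25·0.0291 / (0.25·0.0291 + 0.5·0.9709) ≈ 0.0148
After the outbound-traffic monitor='normal': P(compromised) = 0.25·0.0148 / (0.25·0.0148 + 0.5·0.9852) ≈ 0.0074

0.007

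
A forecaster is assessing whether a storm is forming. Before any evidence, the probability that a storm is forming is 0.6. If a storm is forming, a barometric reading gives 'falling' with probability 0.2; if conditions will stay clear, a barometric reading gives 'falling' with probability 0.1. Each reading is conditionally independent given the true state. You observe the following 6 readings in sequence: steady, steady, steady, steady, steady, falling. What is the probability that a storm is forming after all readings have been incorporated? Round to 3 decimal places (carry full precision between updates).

After 'steady': P(storm) = 0.8·0.6000 / (0.8·0.6000 + 0.9·0.4000) ≈ 0.5714
After 'steady': P(storm) = 0.8·0.5714 / (0.8·0.5714 + 0.9·0.4286) ≈ 0.5424
After 'steady': P(storm) = 0.8·0.5424 / (0.8·0.5424 + 0.9·0.4576) ≈ 0.5130
After 'steady': P(storm) = 0.8·0.5130 / (0.8·0.5130 + 0.9·0.4870) ≈ 0.4836
After 'steady': P(storm) = 0.8·0.4836 / (0.8·0.4836 + 0.9·0.5164) ≈ 0.4543
After 'falling': P(storm) = 0.2·0.4543 / (0.2·0.4543 + 0.1·0.5457) ≈ 0.6247

0.625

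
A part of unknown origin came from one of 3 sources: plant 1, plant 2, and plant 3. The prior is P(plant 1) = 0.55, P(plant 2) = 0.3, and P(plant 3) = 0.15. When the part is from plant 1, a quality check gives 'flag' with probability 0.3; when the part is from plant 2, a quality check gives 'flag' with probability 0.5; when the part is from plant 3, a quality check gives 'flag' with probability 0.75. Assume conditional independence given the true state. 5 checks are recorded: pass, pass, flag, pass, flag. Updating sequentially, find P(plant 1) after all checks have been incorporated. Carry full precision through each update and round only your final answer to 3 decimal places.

After 'pass': normaliser = 0.7·0.5500 + 0.5·0.3000 + 0.25·0.1500; P(plant 1) ≈ 0.6725, P(plant 2) ≈ 0.2620, P(plant 3) ≈ 0.0655
After 'pass': normaliser = 0.7·0.6725 + 0.5·0.2620 + 0.25·0.0655; P(plant 1) ≈ 0.7616, P(plant 2) ≈ 0.2119, P(plant 3) ≈ 0.0265
After 'flag': normaliser = 0.3·0.7616 + 0.5·0.2119 + 0.75·0.0265; P(plant 1) ≈ 0.6448, P(plant 2) ≈ 0.2991, P(plant 3) ≈ 0.0561
After 'pass': normaliser = 0.7·0.6448 + 0.5·0.2991 + 0.25·0.0561; P(plant 1) ≈ 0.7340, P(plant 2) ≈ 0.2432, P(plant 3) ≈ 0.0228
After 'flag': normaliser = 0.3·0.7340 + 0.5·0.2432 + 0.75·0.0228; P(plant 1) ≈ 0.6136, P(plant 2) ≈ 0.3388, P(plant 3) ≈ 0.0476

0.614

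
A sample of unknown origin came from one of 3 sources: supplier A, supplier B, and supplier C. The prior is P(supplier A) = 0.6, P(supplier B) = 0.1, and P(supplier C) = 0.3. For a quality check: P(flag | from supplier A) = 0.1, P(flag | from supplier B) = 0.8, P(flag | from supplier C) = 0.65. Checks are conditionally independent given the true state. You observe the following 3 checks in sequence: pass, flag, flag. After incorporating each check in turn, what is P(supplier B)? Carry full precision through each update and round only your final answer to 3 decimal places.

After 'pass': normaliser = 0.9·0.6000 + 0.2·0.1000 + 0.35·0.3000; P(supplier A) ≈ 0.8120, P(supplier B) ≈ 0.0301, P(supplier C) ≈ 0.1579
After 'flag': normaliser = 0.1·0.8120 + 0.8·0.0301 + 0.65·0.1579; P(supplier A) ≈ 0.3906, P(supplier B) ≈ 0.1157, P(supplier C) ≈ 0.4937
After 'flag': normaliser = 0.1·0.3906 + 0.8·0.1157 + 0.65·0.4937; P(supplier A) ≈ 0.0863, P(supplier B) ≈ 0.2046, P(supplier C) ≈ 0.7091

0.205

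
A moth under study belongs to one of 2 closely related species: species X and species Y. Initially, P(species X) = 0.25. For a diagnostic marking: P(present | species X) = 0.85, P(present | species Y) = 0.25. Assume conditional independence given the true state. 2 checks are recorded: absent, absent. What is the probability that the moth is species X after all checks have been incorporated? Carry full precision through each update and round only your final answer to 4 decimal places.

After 'absent': P(species X) = 0.15·0.2500 / (0.15·0.2500 + 0.75·0.7500) ≈ 0.0625
After 'absent': P(species X) = 0.15·0.0625 / (0.15·0.0625 + 0.75·0.9375) ≈ 0.0132

0.0132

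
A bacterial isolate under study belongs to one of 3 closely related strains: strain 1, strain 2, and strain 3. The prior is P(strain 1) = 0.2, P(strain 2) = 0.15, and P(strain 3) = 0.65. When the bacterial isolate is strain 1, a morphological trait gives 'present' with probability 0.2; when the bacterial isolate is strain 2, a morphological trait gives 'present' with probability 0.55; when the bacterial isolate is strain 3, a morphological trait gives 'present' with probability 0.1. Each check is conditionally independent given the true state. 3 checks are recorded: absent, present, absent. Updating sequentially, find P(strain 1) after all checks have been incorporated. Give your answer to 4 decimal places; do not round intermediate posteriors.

0.2696

After 'absent': normaliser = 0.8·0.2000 + 0.45·0.1500 + 0.9·0.6500; P(strain 1) ≈ 0.1969, P(strain 2) ≈ 0.0831, P(strain 3) ≈ 0.7200
After 'present': normaliser = 0.2·0.1969 + 0.55·0.0831 + 0.1·0.7200; P(strain 1) ≈ 0.2507, P(strain 2) ≈ 0.2909, P(strain 3) ≈ 0.4584
After 'absent': normaliser = 0.8·0.2507 + 0.45·0.2909 + 0.9·0.4584; P(strain 1) ≈ 0.2696, P(strain 2) ≈ 0.1759, P(strain 3) ≈ 0.5545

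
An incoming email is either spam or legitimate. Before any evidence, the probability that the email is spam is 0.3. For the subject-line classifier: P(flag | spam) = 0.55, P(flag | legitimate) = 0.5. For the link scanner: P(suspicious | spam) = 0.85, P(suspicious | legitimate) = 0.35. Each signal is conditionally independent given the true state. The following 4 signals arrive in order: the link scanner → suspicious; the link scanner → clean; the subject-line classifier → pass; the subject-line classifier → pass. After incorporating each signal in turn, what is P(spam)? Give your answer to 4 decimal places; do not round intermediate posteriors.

0.1629

After the link scanner='suspicious': P(spam) = 0.85·0.3000 / (0.85·0.3000 + 0.35·0.7000) ≈ 0.5100
After the link scanner='clean': P(spam) = 0.15·0.5100 / (0.15·0.5100 + 0.65·0.4900) ≈ 0.1937
After the subject-line classifier='pass': P(spam) = 0.45·0.1937 / (0.45·0.1937 + 0.5·0.8063) ≈ 0.1777
After the subject-line classifier='pass': P(spam) = 0.45·0.1777 / (0.45·0.1777 + 0.5·0.8223) ≈ 0.1629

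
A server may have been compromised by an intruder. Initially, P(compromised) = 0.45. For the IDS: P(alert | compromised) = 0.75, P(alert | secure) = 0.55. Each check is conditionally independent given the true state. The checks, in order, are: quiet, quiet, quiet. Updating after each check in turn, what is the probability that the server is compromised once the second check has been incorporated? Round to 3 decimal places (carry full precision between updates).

0.202

After 'quiet': P(compromised) = 0.25·0.4500 / (0.25·0.4500 + 0.45·0.5500) ≈ 0.3125
After 'quiet': P(compromised) = 0.25·0.3125 / (0.25·0.3125 + 0.45·0.6875) ≈ 0.2016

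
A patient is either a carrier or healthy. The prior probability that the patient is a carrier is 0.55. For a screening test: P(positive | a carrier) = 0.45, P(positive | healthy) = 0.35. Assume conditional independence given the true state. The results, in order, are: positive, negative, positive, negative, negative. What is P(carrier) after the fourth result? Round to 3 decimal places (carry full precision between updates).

0.591

Apply Bayes' rule sequentially, carrying P(carrier) forward.
After 'positive': P(carrier) = 0.45·0.5500 / (0.45·0.5500 + 0.35·0.4500) ≈ 0.6111
After 'negative': P(carrier) = 0.55·0.6111 / (0.55·0.6111 + 0.65·0.3889) ≈ 0.5708
After 'positive': P(carrier) = 0.45·0.5708 / (0.45·0.5708 + 0.35·0.4292) ≈ 0.6309
After 'negative': P(carrier) = 0.55·0.6309 / (0.55·0.6309 + 0.65·0.3691) ≈ 0.5913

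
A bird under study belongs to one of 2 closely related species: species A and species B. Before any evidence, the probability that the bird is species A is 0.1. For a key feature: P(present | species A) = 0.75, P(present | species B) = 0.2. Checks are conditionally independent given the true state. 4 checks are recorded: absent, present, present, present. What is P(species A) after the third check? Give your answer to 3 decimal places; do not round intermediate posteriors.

0.328

Each posterior becomes the prior for the next update.
After 'absent': P(species A) = 0.25·0.1000 / (0.25·0.1000 + 0.8·0.9000) ≈ 0.0336
After 'present': P(species A) = 0.75·0.0336 / (0.75·0.0336 + 0.2·0.9664) ≈ 0.1152
After 'present': P(species A) = 0.75·0.1152 / (0.75·0.1152 + 0.2·0.8848) ≈ 0.3281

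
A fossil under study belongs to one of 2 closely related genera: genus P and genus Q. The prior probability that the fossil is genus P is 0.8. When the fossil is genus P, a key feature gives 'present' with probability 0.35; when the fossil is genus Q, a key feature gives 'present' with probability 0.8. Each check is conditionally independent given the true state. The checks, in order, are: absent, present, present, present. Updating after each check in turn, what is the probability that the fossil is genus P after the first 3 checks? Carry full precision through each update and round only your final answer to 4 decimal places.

After 'absent': P(genus P) = 0.65·0.8000 / (0.65·0.8000 + 0.2·0.2000) ≈ 0.9286
After 'present': P(genus P) = 0.35·0.9286 / (0.35·0.9286 + 0.8·0.0714) ≈ 0.8505
After 'present': P(genus P) = 0.35·0.8505 / (0.35·0.8505 + 0.8·0.1495) ≈ 0.7133

0.7133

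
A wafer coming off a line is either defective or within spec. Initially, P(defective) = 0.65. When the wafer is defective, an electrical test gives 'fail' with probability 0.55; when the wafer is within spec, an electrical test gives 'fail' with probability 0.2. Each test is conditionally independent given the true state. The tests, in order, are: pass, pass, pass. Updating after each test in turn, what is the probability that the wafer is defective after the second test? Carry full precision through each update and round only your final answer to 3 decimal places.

0.370

After 'pass': P(defective) = 0.45·0.6500 / (0.45·0.6500 + 0.8·0.3500) ≈ 0.5109
After 'pass': P(defective) = 0.45·0.5109 / (0.45·0.5109 + 0.8·0.4891) ≈ 0.3701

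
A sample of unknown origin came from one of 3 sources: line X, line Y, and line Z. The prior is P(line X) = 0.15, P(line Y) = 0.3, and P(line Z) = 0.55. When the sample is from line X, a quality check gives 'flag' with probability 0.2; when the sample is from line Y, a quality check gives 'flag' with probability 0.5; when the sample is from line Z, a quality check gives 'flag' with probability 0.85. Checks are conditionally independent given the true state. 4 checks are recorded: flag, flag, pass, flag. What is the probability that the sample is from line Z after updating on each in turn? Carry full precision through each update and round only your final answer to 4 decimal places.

After 'flag': normaliser = 0.2·0.1500 + 0.5·0.3000 + 0.85·0.5500; P(line X) ≈ 0.0463, P(line Y) ≈ 0.2317, P(line Z) ≈ 0.7220
After 'flag': normaliser = 0.2·0.0463 + 0.5·0.2317 + 0.85·0.7220; P(line X) ≈ 0.0125, P(line Y) ≈ 0.1568, P(line Z) ≈ 0.8307
After 'pass': normaliser = 0.8·0.0125 + 0.5·0.1568 + 0.15·0.8307; P(line X) ≈ 0.0471, P(line Y) ≈ 0.3680, P(line Z) ≈ 0.5849
After 'flag': normaliser = 0.2·0.0471 + 0.5·0.3680 + 0.85·0.5849; P(line X) ≈ 0.0136, P(line Y) ≈ 0.2664, P(line Z) ≈ 0.7199

0.7199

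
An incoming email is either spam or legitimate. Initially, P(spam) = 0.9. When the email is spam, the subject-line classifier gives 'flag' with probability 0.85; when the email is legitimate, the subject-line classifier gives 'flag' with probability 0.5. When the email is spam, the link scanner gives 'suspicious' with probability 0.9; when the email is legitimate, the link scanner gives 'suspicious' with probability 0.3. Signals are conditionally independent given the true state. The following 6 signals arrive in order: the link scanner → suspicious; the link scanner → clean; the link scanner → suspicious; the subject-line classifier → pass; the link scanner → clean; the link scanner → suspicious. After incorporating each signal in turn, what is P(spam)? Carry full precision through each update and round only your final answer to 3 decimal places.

0.598

Apply Bayes' rule sequentially, carrying P(spam) forward.
After the link scanner='suspicious': P(spam) = 0.9·0.9000 / (0.9·0.9000 + 0.3·0.1000) ≈ 0.9643
After the link scanner='clean': P(spam) = 0.1·0.9643 / (0.1·0.9643 + 0.7·0.0357) ≈ 0.7941
After the link scanner='suspicious': P(spam) = 0.9·0.7941 / (0.9·0.7941 + 0.3·0.2059) ≈ 0.9205
After the subject-line classifier='pass': P(spam) = 0.15·0.9205 / (0.15·0.9205 + 0.5·0.0795) ≈ 0.7764
After the link scanner='clean': P(spam) = 0.1·0.7764 / (0.1·0.7764 + 0.7·0.2236) ≈ 0.3315
After the link scanner='suspicious': P(spam) = 0.9·0.3315 / (0.9·0.3315 + 0.3·0.6685) ≈ 0.5980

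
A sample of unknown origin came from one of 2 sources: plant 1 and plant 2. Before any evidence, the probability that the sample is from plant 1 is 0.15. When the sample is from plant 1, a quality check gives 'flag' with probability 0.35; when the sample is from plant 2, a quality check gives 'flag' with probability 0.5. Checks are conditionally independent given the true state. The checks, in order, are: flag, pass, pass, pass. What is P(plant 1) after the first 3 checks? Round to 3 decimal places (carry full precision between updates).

0.173

Apply Bayes' rule sequentially, carrying P(plant 1) forward.
After 'flag': P(plant 1) = 0.35·0.1500 / (0.35·0.1500 + 0.5·0.8500) ≈ 0.1099
After 'pass': P(plant 1) = 0.65·0.1099 / (0.65·0.1099 + 0.5·0.8901) ≈ 0.1384
After 'pass': P(plant 1) = 0.65·0.1384 / (0.65·0.1384 + 0.5·0.8616) ≈ 0.1727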